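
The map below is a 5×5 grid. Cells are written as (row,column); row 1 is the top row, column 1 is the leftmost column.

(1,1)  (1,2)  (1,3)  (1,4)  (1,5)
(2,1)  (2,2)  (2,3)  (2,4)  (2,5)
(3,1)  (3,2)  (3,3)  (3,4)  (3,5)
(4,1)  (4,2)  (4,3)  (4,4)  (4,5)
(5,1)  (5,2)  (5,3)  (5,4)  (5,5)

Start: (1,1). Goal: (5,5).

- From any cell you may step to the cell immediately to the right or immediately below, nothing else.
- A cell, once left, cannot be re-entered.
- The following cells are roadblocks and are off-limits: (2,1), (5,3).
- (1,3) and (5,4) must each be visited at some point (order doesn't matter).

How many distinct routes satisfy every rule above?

A right/down-only route from (1,1) to (5,5) makes exactly 4 down-moves and 4 right-moves in some order.
With no other constraints that would be C(8,4) = 70 routes.
A monotone route can only reach the required cells in the order (1,3), (5,4), so split there and multiply the segment counts (each segment already excludes blocked cells): (1,1)→(1,3): 1; (1,3)→(5,4): 4; (5,4)→(5,5): 1; product = 4.
That gives 4 routes.

4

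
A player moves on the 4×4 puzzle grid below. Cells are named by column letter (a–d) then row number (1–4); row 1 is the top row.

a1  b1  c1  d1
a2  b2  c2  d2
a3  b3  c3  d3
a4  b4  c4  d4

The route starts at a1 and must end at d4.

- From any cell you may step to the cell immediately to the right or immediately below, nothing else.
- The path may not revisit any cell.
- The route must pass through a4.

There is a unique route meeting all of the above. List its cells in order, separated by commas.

Moves only go right or down, so the column and row indices never decrease.
Route from a1: 3× down (reaching a4), 3× right (reaching d4) — 6 moves in all.
Check: all required cells visited.

a1, a2, a3, a4, b4, c4, d4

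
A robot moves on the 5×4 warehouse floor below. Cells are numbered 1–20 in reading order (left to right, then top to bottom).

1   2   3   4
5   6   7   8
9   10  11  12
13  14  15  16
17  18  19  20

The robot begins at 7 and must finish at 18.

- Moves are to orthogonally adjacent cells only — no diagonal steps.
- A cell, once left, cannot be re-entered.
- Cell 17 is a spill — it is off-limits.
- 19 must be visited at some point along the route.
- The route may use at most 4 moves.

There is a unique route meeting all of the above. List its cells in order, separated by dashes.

The budget equals the shortest possible length, so every move has to be on a shortest route through the required cells.
Route from 7: down 3 to 19, left 1 to 18 — 4 moves in all.
Check: all required cells visited; 4 ≤ 4 moves.

7 - 11 - 15 - 19 - 18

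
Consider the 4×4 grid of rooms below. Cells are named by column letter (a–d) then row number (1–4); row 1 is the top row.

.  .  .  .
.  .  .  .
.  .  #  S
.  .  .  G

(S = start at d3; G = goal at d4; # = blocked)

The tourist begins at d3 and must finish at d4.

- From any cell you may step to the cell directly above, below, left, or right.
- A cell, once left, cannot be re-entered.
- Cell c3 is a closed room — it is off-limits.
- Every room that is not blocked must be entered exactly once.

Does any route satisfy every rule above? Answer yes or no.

Colour the cells like a checkerboard: each orthogonal step flips colour, so a Hamiltonian route alternates colours. Here there are 7 cells of one colour and 8 of the other, with start on the opposite colour to the goal — the counts and endpoints can't be arranged into an alternating sequence of length 15, so no Hamiltonian route exists.

no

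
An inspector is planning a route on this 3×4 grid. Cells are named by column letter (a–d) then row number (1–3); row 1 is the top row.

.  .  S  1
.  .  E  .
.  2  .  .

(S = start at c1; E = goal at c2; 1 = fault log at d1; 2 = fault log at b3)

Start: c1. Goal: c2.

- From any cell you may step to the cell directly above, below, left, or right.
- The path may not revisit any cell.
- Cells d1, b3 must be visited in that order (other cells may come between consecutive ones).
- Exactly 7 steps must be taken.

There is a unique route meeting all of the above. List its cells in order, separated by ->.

The waypoints must appear in the order d1, b3, with no cell reused.
Route from c1: right 1 to d1, down 2 to d3, left 2 to b3, up 1 to b2, right 1 to c2 — 7 moves in all.
Check: order respected (1 at step 1, 2 at step 5); 7 moves as required.

c1 -> d1 -> d2 -> d3 -> c3 -> b3 -> b2 -> c2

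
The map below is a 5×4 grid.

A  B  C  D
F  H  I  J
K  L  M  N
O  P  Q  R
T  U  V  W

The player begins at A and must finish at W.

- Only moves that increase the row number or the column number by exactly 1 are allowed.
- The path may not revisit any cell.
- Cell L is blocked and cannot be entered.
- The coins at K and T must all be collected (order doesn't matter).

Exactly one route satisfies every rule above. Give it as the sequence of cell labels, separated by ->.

A -> F -> K -> O -> T -> U -> V -> W

Moves only go right or down, so the column and row indices never decrease.
Route from A: 4× down (reaching T), 3× right (reaching W) — 7 moves in all.
Check: all required cells visited.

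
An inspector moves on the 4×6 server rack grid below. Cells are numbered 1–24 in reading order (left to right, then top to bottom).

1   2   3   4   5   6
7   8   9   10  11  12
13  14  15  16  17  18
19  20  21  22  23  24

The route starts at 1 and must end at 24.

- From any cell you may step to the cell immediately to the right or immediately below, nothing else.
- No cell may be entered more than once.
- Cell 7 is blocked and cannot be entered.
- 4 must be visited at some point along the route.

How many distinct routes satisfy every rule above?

10

A right/down-only route from 1 to 24 makes exactly 3 down-moves and 5 right-moves in some order.
With no other constraints that would be C(8,3) = 56 routes.
Split at 4 and multiply the segment counts (each segment already excludes blocked cells): 1→4: 1; 4→24: 10; product = 10.
That gives 10 routes.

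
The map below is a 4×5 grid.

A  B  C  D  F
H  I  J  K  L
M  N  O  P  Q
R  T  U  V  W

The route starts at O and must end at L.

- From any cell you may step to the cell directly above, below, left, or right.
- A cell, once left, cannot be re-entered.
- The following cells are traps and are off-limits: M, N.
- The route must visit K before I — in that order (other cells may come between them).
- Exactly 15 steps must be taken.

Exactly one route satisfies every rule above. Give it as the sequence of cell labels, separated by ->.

The waypoints must appear in the order K, I, with no cell reused.
Route from O: down 1 to U, right 2 to W, up 1 to Q, left 1 to P, up 1 to K, left 3 to H, up 1 to A, right 4 to F, down 1 to L — 15 moves in all.
Check: order respected (K at step 6, I at step 8); 15 moves as required.

O -> U -> V -> W -> Q -> P -> K -> J -> I -> H -> A -> B -> C -> D -> F -> L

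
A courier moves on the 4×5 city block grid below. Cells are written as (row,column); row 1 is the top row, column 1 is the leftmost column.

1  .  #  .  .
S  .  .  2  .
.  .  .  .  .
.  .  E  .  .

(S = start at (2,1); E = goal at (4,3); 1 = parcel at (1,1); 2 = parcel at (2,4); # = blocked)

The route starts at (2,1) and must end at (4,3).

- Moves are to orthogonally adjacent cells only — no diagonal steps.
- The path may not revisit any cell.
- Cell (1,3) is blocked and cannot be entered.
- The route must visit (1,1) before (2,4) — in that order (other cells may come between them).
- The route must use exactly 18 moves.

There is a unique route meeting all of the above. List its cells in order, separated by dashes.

(2,1) - (1,1) - (1,2) - (2,2) - (2,3) - (2,4) - (1,4) - (1,5) - (2,5) - (3,5) - (4,5) - (4,4) - (3,4) - (3,3) - (3,2) - (3,1) - (4,1) - (4,2) - (4,3)

The waypoints must appear in the order (1,1), (2,4), with no cell reused.
Route from (2,1): up 1 to (1,1), right 1 to (1,2), down 1 to (2,2), right 2 to (2,4), up 1 to (1,4), right 1 to (1,5), down 3 to (4,5), left 1 to (4,4), up 1 to (3,4), left 3 to (3,1), down 1 to (4,1), right 2 to (4,3) — 18 moves in all.
Check: order respected (1 at step 1, 2 at step 5); 18 moves as required.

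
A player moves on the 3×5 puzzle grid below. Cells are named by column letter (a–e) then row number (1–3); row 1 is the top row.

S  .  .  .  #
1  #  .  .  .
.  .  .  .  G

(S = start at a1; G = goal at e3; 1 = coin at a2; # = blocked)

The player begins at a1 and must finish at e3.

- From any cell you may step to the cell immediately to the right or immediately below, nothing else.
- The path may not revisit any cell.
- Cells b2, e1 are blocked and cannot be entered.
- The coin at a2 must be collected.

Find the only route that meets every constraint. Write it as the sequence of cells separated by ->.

Moves only go right or down, so the column and row indices never decrease.
Route from a1: down 2 to a3, right 4 to e3 — 6 moves in all.
Check: all required cells visited.

a1 -> a2 -> a3 -> b3 -> c3 -> d3 -> e3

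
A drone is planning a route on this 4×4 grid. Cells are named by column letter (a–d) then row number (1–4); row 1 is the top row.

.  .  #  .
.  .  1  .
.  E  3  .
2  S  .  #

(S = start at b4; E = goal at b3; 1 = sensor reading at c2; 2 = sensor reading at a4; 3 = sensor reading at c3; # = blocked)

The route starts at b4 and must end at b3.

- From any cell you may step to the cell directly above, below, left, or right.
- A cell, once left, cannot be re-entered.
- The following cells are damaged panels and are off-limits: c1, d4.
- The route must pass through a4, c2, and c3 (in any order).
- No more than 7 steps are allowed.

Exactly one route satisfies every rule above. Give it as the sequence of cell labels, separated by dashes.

b4 - a4 - a3 - a2 - b2 - c2 - c3 - b3

The budget equals the shortest possible length, so every move has to be on a shortest route through the required cells.
Route from b4: left to a4, 2× up (reaching a2), 2× right (reaching c2), down to c3, left to b3 — 7 moves in all.
Check: all required cells visited; 7 ≤ 7 moves.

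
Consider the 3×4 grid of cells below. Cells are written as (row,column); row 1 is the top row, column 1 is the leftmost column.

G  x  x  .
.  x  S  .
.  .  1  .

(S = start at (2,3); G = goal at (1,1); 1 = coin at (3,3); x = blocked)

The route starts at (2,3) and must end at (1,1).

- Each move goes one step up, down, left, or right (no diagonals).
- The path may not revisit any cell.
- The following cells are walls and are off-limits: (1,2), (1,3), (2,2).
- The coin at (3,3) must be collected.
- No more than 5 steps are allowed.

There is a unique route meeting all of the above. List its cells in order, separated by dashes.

(2,3) - (3,3) - (3,2) - (3,1) - (2,1) - (1,1)

Any route must reach (3,3) and still end at (1,1) within 5 moves, so the order of the required stops is forced.
Route from (2,3): down 1 to (3,3), left 2 to (3,1), up 2 to (1,1) — 5 moves in all.
Check: all required cells visited; 5 ≤ 5 moves.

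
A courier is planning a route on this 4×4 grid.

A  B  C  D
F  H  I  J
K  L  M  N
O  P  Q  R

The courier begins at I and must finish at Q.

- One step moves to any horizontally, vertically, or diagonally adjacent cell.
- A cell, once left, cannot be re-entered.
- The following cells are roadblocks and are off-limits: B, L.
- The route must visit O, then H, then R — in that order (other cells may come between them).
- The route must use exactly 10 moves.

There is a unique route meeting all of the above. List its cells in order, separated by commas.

I, M, P, O, K, H, C, J, N, R, Q

The waypoints must appear in the order O, H, R, with no cell reused.
Route from I: down to M, down-left to P, left to O, up to K, 2× up-right (reaching C), down-right to J, 2× down (reaching R), left to Q — 10 moves in all.
Check: order respected (O at step 3, H at step 5, R at step 9); 10 moves as required.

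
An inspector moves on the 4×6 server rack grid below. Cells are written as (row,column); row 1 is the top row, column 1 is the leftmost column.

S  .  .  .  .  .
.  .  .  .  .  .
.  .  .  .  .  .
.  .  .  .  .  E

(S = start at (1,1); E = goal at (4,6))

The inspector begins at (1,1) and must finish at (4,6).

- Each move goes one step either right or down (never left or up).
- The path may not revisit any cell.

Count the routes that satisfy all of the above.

A right/down-only route from (1,1) to (4,6) makes exactly 3 down-moves and 5 right-moves in some order.
With no other constraints that would be C(8,3) = 56 routes.
That gives 56 routes.

56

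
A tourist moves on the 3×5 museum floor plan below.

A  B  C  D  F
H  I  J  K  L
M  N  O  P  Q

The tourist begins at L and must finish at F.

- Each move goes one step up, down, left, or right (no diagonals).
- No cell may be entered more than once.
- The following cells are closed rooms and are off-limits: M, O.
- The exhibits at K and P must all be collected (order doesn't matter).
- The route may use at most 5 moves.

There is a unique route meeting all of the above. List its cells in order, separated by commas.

Any route must reach K and P and still end at F within 5 moves, so the order of the required stops is forced.
Route from L: down 1 to Q, left 1 to P, up 2 to D, right 1 to F — 5 moves in all.
Check: all required cells visited; 5 ≤ 5 moves.

L, Q, P, K, D, F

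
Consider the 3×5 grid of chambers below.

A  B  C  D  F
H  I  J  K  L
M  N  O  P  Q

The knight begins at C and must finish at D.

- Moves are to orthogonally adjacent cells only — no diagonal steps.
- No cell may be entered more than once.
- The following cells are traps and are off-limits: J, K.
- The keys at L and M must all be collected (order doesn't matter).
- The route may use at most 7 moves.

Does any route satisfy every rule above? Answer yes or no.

Even ignoring the no-revisit rule, getting from C to D, taking the cheapest ordering C → M → L → D needs at least 4 + 5 + 2 = 11 moves (Manhattan distance per leg), which exceeds the 7-move limit.

no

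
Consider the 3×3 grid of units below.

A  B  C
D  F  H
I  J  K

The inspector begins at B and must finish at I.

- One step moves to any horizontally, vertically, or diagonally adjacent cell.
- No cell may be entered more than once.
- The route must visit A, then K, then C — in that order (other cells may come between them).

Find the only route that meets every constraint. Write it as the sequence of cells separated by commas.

B, A, D, J, K, H, C, F, I

The waypoints must appear in the order A, K, C, with no cell reused.
Route from B: left 1 to A, down 1 to D, down-right 1 to J, right 1 to K, up 2 to C, down-left 2 to I — 8 moves in all.
Check: order respected (A at step 1, K at step 4, C at step 6).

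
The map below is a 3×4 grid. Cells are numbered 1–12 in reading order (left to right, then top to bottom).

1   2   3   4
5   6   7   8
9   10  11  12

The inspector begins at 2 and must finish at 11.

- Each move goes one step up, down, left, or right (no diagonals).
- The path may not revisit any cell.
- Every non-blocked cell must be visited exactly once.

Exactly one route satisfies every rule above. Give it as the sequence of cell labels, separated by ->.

2 -> 1 -> 5 -> 9 -> 10 -> 6 -> 7 -> 3 -> 4 -> 8 -> 12 -> 11

Need to visit all 12 open cells exactly once, starting at 2 and ending at 11.
Cell 12 has only two open neighbours (8 and 11), so the path must pass straight through it: one of those is the cell it's entered from and the other is where it exits.
Route from 2: left 1 to 1, down 2 to 9, right 1 to 10, up 1 to 6, right 1 to 7, up 1 to 3, right 1 to 4, down 2 to 12, left 1 to 11 — 11 moves in all.
Check: all 12 open cells covered.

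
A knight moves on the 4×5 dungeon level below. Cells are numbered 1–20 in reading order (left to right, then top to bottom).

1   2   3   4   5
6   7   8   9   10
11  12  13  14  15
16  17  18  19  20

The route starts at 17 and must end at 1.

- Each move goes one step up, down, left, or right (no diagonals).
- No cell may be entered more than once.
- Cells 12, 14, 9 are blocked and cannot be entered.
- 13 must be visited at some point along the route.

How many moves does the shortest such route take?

Any route passes through 13 somewhere between 17 and 1. Summing Manhattan distances along the two legs (17 → 13 → 1) gives a lower bound of 2 + 4 = 6 moves.
A route of 6 moves achieves this: 17 → 18 → 13 → 8 → 3 → 2 → 1.
Since 6 matches the lower bound, it is optimal.

6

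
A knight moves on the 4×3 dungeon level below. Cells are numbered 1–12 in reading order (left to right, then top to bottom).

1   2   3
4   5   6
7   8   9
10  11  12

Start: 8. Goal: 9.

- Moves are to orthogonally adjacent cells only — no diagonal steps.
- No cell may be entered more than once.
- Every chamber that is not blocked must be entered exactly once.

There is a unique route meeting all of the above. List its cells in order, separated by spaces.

8 5 6 3 2 1 4 7 10 11 12 9

Need to visit all 12 open cells exactly once, starting at 8 and ending at 9.
Cell 12 has only two open neighbours (9 and 11), so the path must pass straight through it: one of those is the cell it's entered from and the other is where it exits.
Route from 8: up to 5, right to 6, up to 3, 2× left (reaching 1), 3× down (reaching 10), 2× right (reaching 12), up to 9 — 11 moves in all.
Check: all 12 open cells covered.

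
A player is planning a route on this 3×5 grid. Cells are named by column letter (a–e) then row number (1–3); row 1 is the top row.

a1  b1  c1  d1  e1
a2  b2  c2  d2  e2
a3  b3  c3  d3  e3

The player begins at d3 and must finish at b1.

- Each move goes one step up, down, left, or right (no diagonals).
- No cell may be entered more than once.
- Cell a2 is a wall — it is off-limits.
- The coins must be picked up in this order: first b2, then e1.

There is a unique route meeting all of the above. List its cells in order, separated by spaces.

The waypoints must appear in the order b2, e1, with no cell reused.
Route from d3: 2× left (reaching b3), up to b2, 3× right (reaching e2), up to e1, 3× left (reaching b1) — 10 moves in all.
Check: order respected (b2 at step 3, e1 at step 7).

d3 c3 b3 b2 c2 d2 e2 e1 d1 c1 b1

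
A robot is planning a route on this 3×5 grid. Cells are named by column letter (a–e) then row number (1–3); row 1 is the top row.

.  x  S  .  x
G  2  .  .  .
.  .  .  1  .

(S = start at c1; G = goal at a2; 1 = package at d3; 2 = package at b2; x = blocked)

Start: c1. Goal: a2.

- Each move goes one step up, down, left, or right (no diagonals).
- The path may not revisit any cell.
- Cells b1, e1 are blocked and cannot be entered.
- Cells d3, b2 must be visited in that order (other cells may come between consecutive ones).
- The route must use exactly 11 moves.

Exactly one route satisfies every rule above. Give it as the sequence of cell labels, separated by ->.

The waypoints must appear in the order d3, b2, with no cell reused.
Route from c1: right 1 to d1, down 1 to d2, right 1 to e2, down 1 to e3, left 2 to c3, up 1 to c2, left 1 to b2, down 1 to b3, left 1 to a3, up 1 to a2 — 11 moves in all.
Check: order respected (1 at step 5, 2 at step 8); 11 moves as required.

c1 -> d1 -> d2 -> e2 -> e3 -> d3 -> c3 -> c2 -> b2 -> b3 -> a3 -> a2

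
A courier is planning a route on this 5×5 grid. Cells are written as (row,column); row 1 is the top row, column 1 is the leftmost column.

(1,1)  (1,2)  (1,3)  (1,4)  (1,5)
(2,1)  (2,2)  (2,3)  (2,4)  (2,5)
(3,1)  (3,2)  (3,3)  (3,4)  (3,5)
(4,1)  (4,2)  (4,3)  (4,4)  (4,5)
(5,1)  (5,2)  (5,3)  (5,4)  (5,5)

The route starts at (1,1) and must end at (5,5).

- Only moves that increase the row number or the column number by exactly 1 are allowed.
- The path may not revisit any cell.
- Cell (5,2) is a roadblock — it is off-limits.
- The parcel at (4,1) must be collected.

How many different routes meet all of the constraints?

A right/down-only route from (1,1) to (5,5) makes exactly 4 down-moves and 4 right-moves in some order.
With no other constraints that would be C(8,4) = 70 routes.
Split at (4,1) and multiply the segment counts (each segment already excludes blocked cells): (1,1)→(4,1): 1; (4,1)→(5,5): 3; product = 3.
That gives 3 routes.

3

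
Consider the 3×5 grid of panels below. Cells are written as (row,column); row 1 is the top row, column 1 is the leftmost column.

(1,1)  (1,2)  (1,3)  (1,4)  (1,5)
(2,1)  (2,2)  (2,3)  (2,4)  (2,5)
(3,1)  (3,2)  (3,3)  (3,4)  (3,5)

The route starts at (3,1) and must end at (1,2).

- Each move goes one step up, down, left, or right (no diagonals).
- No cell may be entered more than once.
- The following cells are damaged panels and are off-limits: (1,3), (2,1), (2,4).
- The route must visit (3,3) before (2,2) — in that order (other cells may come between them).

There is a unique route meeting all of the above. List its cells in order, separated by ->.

(3,1) -> (3,2) -> (3,3) -> (2,3) -> (2,2) -> (1,2)

The waypoints must appear in the order (3,3), (2,2), with no cell reused.
Route from (3,1): right 2 to (3,3), up 1 to (2,3), left 1 to (2,2), up 1 to (1,2) — 5 moves in all.
Check: order respected ((3,3) at step 2, (2,2) at step 4).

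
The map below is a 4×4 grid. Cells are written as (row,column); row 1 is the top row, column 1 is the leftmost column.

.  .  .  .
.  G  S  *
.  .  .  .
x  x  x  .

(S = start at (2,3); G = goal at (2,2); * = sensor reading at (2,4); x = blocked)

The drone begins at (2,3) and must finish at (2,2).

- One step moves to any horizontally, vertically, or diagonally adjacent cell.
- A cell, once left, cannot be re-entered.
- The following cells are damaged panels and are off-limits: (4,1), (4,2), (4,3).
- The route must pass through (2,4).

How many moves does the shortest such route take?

3

Any route passes through (2,4) somewhere between (2,3) and (2,2). Summing Chebyshev distances along the two legs ((2,3) → (2,4) → (2,2)) gives a lower bound of 1 + 2 = 3 moves.
A route of 3 moves achieves this: (2,3) → (2,4) → (1,3) → (2,2).
Since 3 matches the lower bound, it is optimal.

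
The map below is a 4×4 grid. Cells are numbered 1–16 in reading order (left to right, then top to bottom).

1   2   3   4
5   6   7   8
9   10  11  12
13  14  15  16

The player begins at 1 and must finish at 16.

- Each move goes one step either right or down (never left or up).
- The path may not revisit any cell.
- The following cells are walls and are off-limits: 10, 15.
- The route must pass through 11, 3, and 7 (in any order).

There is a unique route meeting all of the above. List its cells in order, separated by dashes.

1 - 2 - 3 - 7 - 11 - 12 - 16

Moves only go right or down, so the column and row indices never decrease.
Route from 1: 2× right (reaching 3), 2× down (reaching 11), right to 12, down to 16 — 6 moves in all.
Check: all required cells visited.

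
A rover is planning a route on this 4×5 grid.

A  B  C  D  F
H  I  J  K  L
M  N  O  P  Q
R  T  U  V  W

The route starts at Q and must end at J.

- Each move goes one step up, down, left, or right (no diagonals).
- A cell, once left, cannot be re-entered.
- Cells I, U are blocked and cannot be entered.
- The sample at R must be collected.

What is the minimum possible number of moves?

Any route passes through R somewhere between Q and J. Summing Manhattan distances along the two legs (Q → R → J) gives a lower bound of 5 + 4 = 9 moves.
The shortest route satisfying every rule uses 11 moves: Q → P → O → N → T → R → M → H → A → B → C → J.
The no-revisit rule (legs can't share cells) pushes the minimum above the 9-move bound; an exhaustive check rules out every length from 9 to 10, leaving 11 as the minimum.

11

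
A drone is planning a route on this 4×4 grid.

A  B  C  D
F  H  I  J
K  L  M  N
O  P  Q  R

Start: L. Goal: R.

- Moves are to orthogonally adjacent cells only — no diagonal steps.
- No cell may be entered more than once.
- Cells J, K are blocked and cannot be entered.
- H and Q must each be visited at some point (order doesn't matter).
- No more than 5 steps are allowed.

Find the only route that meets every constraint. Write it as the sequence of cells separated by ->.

Any route must reach H and Q and still end at R within 5 moves, so the order of the required stops is forced.
Route from L: up 1 to H, right 1 to I, down 2 to Q, right 1 to R — 5 moves in all.
Check: all required cells visited; 5 ≤ 5 moves.

L -> H -> I -> M -> Q -> R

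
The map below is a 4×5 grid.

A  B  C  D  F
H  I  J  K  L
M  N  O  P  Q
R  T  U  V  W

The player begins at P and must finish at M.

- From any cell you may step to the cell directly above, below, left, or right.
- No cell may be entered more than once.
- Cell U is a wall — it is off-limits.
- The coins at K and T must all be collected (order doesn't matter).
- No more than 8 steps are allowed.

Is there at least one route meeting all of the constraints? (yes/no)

One route that works: P → K → J → O → N → T → R → M.

yes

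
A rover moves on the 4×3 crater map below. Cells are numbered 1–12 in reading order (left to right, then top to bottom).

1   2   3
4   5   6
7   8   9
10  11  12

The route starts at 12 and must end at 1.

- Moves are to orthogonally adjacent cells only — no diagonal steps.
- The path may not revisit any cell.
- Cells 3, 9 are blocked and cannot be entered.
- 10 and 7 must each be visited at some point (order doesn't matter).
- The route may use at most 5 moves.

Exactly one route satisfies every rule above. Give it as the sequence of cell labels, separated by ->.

The budget equals the shortest possible length, so every move has to be on a shortest route through the required cells.
Route from 12: left 2 to 10, up 3 to 1 — 5 moves in all.
Check: all required cells visited; 5 ≤ 5 moves.

12 -> 11 -> 10 -> 7 -> 4 -> 1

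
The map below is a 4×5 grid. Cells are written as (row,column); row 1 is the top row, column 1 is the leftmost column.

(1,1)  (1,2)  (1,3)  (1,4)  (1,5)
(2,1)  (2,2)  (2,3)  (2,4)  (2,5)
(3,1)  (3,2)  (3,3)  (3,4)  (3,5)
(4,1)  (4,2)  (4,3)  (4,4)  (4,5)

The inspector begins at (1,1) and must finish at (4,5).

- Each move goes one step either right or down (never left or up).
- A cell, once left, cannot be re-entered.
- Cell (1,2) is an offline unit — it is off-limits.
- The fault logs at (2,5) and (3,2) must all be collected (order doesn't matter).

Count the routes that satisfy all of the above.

0

A right/down-only route from (1,1) to (4,5) makes exactly 3 down-moves and 4 right-moves in some order.
With no other constraints that would be C(7,3) = 35 routes.
(3,2) is below but to the left of (2,5): going (2,5) → (3,2) would need a leftward move and (3,2) → (2,5) an upward move, so no right/down-only route can visit both required cells.
No route satisfies every constraint, so the count is 0.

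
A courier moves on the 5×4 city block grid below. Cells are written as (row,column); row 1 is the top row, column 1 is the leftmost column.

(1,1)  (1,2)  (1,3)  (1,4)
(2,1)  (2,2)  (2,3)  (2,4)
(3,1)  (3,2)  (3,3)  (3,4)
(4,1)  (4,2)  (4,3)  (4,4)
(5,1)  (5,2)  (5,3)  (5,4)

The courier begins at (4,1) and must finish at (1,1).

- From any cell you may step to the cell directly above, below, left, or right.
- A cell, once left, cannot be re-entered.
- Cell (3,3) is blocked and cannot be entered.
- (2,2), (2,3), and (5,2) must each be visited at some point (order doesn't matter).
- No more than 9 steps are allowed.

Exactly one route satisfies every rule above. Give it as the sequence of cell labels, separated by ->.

(4,1) -> (5,1) -> (5,2) -> (4,2) -> (3,2) -> (2,2) -> (2,3) -> (1,3) -> (1,2) -> (1,1)

Any route must reach (2,2), (2,3), and (5,2) and still end at (1,1) within 9 moves, so the order of the required stops is forced.
Route from (4,1): down 1 to (5,1), right 1 to (5,2), up 3 to (2,2), right 1 to (2,3), up 1 to (1,3), left 2 to (1,1) — 9 moves in all.
Check: all required cells visited; 9 ≤ 9 moves.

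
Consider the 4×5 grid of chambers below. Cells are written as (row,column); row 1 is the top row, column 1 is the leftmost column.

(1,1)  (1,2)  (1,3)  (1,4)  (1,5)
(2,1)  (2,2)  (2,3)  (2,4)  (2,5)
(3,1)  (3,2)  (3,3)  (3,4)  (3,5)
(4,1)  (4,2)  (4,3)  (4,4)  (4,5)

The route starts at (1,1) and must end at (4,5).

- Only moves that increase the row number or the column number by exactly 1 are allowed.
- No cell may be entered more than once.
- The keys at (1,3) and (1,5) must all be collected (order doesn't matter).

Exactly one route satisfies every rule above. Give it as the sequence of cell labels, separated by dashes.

(1,1) - (1,2) - (1,3) - (1,4) - (1,5) - (2,5) - (3,5) - (4,5)

Moves only go right or down, so the column and row indices never decrease.
Route from (1,1): 4× right (reaching (1,5)), 3× down (reaching (4,5)) — 7 moves in all.
Check: all required cells visited.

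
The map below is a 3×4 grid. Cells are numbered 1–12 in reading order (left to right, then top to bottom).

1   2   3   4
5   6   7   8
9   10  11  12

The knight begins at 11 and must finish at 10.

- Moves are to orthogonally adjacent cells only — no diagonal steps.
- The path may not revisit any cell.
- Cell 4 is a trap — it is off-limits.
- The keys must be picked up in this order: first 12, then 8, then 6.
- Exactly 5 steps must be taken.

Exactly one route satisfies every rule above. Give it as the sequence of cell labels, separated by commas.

The waypoints must appear in the order 12, 8, 6, with no cell reused.
Route from 11: right to 12, up to 8, 2× left (reaching 6), down to 10 — 5 moves in all.
Check: order respected (12 at step 1, 8 at step 2, 6 at step 4); 5 moves as required.

11, 12, 8, 7, 6, 10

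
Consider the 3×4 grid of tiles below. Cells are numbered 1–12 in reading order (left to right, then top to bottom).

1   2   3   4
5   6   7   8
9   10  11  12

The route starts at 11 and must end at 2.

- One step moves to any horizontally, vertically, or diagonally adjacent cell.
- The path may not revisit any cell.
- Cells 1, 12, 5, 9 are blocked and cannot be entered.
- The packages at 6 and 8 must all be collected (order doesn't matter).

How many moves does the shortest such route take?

4

Any route passes through 6 and 8 in some order between 11 and 2. Summing Chebyshev distances along each leg and taking the cheapest ordering (11 → 8 → 6 → 2) gives a lower bound of 1 + 2 + 1 = 4 moves.
A route of 4 moves achieves this: 11 → 8 → 3 → 6 → 2.
Since 4 matches the lower bound, it is optimal.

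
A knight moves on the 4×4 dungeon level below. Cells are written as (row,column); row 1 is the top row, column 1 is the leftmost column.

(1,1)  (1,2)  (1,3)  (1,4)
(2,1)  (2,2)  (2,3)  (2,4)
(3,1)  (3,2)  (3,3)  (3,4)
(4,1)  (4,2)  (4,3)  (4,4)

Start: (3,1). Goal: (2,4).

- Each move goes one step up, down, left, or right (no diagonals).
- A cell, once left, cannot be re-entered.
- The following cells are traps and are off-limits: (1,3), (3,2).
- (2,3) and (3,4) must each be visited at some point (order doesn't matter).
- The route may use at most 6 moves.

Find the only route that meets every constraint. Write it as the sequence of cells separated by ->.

Any route must reach (2,3) and (3,4) and still end at (2,4) within 6 moves, so the order of the required stops is forced.
Route from (3,1): up to (2,1), 2× right (reaching (2,3)), down to (3,3), right to (3,4), up to (2,4) — 6 moves in all.
Check: all required cells visited; 6 ≤ 6 moves.

(3,1) -> (2,1) -> (2,2) -> (2,3) -> (3,3) -> (3,4) -> (2,4)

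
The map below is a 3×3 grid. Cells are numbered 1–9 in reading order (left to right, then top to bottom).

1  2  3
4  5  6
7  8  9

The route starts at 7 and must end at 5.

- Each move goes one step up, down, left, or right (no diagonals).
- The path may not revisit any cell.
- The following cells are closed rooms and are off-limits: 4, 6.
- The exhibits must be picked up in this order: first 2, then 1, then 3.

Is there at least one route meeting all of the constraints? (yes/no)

1 must be visited but has only one open neighbour (2), and it is neither the start nor the goal — the route would have to enter and leave through 2, re-entering it.

no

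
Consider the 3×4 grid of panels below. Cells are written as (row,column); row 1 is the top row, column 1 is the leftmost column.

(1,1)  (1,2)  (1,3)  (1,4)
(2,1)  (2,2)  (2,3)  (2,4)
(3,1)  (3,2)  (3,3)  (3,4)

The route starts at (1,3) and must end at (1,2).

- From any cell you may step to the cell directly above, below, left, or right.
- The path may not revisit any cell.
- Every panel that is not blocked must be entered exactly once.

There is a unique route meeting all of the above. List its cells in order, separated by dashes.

Need to visit all 12 open cells exactly once, starting at (1,3) and ending at (1,2).
Cell (3,1) has only two open neighbours ((2,1) and (3,2)), so the path must pass straight through it: one of those is the cell it's entered from and the other is where it exits.
Route from (1,3): right to (1,4), 2× down (reaching (3,4)), left to (3,3), up to (2,3), left to (2,2), down to (3,2), left to (3,1), 2× up (reaching (1,1)), right to (1,2) — 11 moves in all.
Check: all 12 open cells covered.

(1,3) - (1,4) - (2,4) - (3,4) - (3,3) - (2,3) - (2,2) - (3,2) - (3,1) - (2,1) - (1,1) - (1,2)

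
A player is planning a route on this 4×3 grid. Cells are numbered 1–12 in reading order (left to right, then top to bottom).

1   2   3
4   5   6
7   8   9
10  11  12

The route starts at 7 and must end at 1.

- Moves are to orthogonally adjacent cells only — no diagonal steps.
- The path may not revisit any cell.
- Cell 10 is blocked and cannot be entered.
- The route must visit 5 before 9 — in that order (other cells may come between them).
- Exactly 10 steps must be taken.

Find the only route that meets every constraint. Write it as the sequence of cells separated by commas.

7, 4, 5, 8, 11, 12, 9, 6, 3, 2, 1

The waypoints must appear in the order 5, 9, with no cell reused.
Route from 7: up 1 to 4, right 1 to 5, down 2 to 11, right 1 to 12, up 3 to 3, left 2 to 1 — 10 moves in all.
Check: order respected (5 at step 2, 9 at step 6); 10 moves as required.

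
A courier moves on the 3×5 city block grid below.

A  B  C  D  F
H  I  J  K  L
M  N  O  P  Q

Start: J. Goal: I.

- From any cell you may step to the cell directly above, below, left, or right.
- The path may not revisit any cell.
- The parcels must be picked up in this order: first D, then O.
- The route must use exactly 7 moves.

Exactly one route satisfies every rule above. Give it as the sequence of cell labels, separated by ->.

J -> C -> D -> K -> P -> O -> N -> I

The waypoints must appear in the order D, O, with no cell reused.
Route from J: up to C, right to D, 2× down (reaching P), 2× left (reaching N), up to I — 7 moves in all.
Check: order respected (D at step 2, O at step 5); 7 moves as required.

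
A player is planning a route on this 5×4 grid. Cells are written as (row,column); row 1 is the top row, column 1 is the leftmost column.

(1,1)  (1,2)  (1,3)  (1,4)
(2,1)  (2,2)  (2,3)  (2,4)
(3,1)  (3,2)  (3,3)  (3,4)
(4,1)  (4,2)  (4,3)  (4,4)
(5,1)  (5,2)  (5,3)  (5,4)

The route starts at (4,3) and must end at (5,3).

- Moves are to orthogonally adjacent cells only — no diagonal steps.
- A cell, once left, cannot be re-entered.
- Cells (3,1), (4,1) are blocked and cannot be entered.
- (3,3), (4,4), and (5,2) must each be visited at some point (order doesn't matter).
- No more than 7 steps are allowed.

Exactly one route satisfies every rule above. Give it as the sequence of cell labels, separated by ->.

The budget equals the shortest possible length, so every move has to be on a shortest route through the required cells.
Route from (4,3): right 1 to (4,4), up 1 to (3,4), left 2 to (3,2), down 2 to (5,2), right 1 to (5,3) — 7 moves in all.
Check: all required cells visited; 7 ≤ 7 moves.

(4,3) -> (4,4) -> (3,4) -> (3,3) -> (3,2) -> (4,2) -> (5,2) -> (5,3)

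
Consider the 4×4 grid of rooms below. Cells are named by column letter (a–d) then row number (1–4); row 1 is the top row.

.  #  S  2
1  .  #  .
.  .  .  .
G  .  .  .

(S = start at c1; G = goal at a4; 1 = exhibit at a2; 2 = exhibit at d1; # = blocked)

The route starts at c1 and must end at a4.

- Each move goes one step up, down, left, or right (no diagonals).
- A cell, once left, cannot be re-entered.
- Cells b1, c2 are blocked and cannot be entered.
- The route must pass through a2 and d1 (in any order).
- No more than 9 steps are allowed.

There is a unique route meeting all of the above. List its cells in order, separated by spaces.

c1 d1 d2 d3 c3 b3 b2 a2 a3 a4

The 9-move cap with required stops at a2, d1 leaves no slack for detours.
Route from c1: right 1 to d1, down 2 to d3, left 2 to b3, up 1 to b2, left 1 to a2, down 2 to a4 — 9 moves in all.
Check: all required cells visited; 9 ≤ 9 moves.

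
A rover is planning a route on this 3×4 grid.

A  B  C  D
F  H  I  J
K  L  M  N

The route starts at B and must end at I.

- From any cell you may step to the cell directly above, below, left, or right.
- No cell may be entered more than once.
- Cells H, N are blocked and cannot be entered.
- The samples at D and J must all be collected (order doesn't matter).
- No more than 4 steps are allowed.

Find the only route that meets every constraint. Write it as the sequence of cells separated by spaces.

B C D J I

Any route must reach D and J and still end at I within 4 moves, so the order of the required stops is forced.
Route from B: 2× right (reaching D), down to J, left to I — 4 moves in all.
Check: all required cells visited; 4 ≤ 4 moves.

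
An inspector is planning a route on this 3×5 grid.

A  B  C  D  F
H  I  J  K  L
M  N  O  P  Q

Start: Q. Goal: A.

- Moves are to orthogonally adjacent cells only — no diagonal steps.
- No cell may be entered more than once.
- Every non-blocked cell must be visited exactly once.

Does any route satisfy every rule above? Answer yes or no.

One route that works: Q → L → F → D → K → P → O → J → C → B → I → N → M → H → A.

yes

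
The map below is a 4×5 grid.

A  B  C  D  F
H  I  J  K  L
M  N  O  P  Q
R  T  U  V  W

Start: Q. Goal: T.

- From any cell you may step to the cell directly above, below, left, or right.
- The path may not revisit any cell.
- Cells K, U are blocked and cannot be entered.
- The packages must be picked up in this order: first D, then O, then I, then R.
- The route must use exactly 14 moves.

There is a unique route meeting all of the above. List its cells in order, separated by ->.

The waypoints must appear in the order D, O, I, R, with no cell reused.
Route from Q: up 2 to F, left 2 to C, down 2 to O, left 1 to N, up 2 to B, left 1 to A, down 3 to R, right 1 to T — 14 moves in all.
Check: order respected (D at step 3, O at step 6, I at step 8, R at step 13); 14 moves as required.

Q -> L -> F -> D -> C -> J -> O -> N -> I -> B -> A -> H -> M -> R -> T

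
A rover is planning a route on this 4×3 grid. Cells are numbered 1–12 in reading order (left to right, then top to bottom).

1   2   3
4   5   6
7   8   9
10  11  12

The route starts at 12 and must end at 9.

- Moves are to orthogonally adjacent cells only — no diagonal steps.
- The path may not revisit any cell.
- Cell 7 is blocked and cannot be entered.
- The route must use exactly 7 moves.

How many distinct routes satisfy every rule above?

1

Need simple routes of exactly 7 moves from 12 to 9 (Manhattan distance 1, so 3 moves are spent on a detour and 3 undoing it).
Enumerating: 12 11 8 5 2 3 6 9.
That gives 1 route.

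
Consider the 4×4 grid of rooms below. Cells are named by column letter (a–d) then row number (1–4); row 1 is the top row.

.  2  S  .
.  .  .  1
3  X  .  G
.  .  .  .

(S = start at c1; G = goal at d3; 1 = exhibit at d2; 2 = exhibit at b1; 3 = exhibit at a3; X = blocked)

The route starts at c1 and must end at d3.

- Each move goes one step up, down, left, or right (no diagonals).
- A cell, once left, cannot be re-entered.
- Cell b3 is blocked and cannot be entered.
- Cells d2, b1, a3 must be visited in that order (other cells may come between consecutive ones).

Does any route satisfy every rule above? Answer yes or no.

yes

One route that works: c1 → d1 → d2 → c2 → b2 → b1 → a1 → a2 → a3 → a4 → b4 → c4 → c3 → d3.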